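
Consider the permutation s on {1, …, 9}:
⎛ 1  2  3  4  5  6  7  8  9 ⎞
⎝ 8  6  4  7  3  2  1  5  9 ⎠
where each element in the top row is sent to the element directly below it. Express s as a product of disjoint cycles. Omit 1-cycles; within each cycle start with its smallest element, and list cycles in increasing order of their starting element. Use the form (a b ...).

(1 8 5 3 4 7)(2 6)

From 1: 1 → 8 → 5 → 3 → 4 → 7 → 1, closing the cycle (1 8 5 3 4 7).
Continuing from each remaining unvisited element yields (1 8 5 3 4 7)(2 6).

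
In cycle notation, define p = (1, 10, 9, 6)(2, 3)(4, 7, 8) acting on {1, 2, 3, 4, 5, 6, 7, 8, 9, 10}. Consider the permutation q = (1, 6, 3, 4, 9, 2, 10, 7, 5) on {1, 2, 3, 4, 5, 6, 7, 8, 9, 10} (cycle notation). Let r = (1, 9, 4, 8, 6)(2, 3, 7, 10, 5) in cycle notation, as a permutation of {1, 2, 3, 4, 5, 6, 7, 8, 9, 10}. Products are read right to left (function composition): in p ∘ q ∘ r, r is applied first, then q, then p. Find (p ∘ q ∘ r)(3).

(p ∘ q ∘ r)(3) = p(q(r(3))). r(3) = 7, then q(7) = 5, then p(5) = 5, so the result is 5.

5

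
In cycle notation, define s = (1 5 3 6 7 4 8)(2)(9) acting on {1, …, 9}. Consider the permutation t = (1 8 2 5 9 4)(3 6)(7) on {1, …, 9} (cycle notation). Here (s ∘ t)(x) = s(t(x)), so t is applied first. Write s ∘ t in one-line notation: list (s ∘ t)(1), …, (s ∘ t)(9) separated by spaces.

For each element, apply t then s: 1 → 8 → 1; 2 → 5 → 3; 3 → 6 → 7; 4 → 1 → 5; 5 → 9 → 9; 6 → 3 → 6; 7 → 7 → 4; 8 → 2 → 2; 9 → 4 → 8.
Collecting the images, s ∘ t = [1 3 7 5 9 6 4 2 8].

1 3 7 5 9 6 4 2 8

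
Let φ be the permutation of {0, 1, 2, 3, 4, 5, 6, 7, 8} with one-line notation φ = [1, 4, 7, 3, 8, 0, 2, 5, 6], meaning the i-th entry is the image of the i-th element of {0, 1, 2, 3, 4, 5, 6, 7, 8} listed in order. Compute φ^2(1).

Tracing 1 → 4 → … returns to 1 after 8 steps, so 1 lies in an 8-cycle (0 1 4 8 6 2 7 5).
Stepping 2 places around the cycle: 1 → 4 → 8.

8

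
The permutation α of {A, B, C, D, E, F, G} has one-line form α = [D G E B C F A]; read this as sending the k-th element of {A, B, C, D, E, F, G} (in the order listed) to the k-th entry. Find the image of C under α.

C is element number 3 of the domain, and entry number 3 of the one-line form is E, so α(C) = E.

E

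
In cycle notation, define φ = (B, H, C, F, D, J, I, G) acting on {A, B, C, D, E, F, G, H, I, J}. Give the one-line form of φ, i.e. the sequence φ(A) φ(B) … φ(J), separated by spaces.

A H F J E D B C G I

Each element maps to the next entry in its cycle (wrapping to the front): A→A, B→H, C→F, D→J, E→E, F→D, G→B, H→C, I→G, J→I.
So the one-line form is A H F J E D B C G I.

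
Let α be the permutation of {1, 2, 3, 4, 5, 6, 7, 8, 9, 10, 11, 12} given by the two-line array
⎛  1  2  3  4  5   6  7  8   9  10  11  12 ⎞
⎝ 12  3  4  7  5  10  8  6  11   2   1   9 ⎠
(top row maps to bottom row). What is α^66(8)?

Tracing 8 → 6 → … returns to 8 after 7 steps, so 8 lies in a 7-cycle (2 3 4 7 8 6 10).
On a 7-cycle, α^7 is the identity, so α^66 = α^3 there (66 ≡ 3 mod 7).
Advancing 3 steps from 8: 8 → 6 → 10 → 2.

2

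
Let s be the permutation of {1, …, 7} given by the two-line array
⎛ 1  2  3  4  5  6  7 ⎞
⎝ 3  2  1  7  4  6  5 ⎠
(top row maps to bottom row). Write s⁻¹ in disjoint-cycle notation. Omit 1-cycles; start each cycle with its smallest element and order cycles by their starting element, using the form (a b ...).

First write s in disjoint cycles: (1 3)(4 7 5).
The inverse reverses every cycle; in canonical form, s⁻¹ = (1 3)(4 5 7).

(1 3)(4 5 7)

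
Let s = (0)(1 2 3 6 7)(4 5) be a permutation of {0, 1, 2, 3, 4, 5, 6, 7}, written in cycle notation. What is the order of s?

The disjoint cycles have lengths 5, 2, 1.
The order of s is the least common multiple of its cycle lengths: lcm(5, 2) = 10.

10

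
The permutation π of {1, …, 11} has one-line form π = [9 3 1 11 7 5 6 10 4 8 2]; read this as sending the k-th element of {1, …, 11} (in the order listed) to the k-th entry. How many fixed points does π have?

No element satisfies π(x) = x, so there are 0 fixed points.

0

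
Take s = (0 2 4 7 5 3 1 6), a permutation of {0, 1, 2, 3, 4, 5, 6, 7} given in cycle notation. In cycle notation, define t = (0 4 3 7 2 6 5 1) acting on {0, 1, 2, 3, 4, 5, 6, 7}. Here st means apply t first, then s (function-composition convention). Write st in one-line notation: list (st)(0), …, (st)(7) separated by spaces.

7 2 0 5 1 6 3 4

(st)(x) = s(t(x)). Computing each image: s(t(0)) = s(4) = 7, s(t(1)) = s(0) = 2, s(t(2)) = s(6) = 0, s(t(3)) = s(7) = 5, s(t(4)) = s(3) = 1, s(t(5)) = s(1) = 6, s(t(6)) = s(5) = 3, s(t(7)) = s(2) = 4.
Hence st = [7 2 0 5 1 6 3 4].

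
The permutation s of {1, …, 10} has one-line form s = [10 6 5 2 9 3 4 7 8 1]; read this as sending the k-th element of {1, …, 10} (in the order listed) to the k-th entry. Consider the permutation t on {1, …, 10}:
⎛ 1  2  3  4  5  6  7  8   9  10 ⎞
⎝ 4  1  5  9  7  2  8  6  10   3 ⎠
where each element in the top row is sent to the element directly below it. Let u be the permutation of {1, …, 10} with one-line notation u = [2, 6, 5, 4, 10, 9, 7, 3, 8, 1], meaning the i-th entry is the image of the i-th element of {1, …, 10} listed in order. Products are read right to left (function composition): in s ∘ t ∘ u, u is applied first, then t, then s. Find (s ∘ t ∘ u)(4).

8

Apply the permutations in order: u(4) = 4, then t(4) = 9, then s(9) = 8. So (s ∘ t ∘ u)(4) = 8.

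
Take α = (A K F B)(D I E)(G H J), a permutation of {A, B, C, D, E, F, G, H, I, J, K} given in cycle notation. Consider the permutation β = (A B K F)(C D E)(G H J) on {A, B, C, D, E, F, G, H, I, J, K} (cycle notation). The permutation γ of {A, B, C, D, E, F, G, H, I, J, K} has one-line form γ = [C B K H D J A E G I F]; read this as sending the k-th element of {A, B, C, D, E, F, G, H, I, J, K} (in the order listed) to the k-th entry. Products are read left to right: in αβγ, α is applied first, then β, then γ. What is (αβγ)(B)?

B

Chase B: α(B) = A; β(A) = B; γ(B) = B. Hence (αβγ)(B) = B.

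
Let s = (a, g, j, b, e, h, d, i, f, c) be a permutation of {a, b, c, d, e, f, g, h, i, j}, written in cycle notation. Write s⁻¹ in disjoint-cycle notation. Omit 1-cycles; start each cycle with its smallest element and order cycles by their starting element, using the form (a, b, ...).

(a, c, f, i, d, h, e, b, j, g)

The inverse reverses each cycle.
Reversing each cycle of s and rotating so the smallest element leads gives (a, c, f, i, d, h, e, b, j, g).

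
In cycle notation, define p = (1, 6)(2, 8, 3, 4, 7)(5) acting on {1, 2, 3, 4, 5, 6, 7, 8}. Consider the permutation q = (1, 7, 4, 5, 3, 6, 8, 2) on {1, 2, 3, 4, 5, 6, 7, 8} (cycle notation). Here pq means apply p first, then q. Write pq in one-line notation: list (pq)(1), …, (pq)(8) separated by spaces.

(pq)(x) = q(p(x)). Computing each image: q(p(1)) = q(6) = 8, q(p(2)) = q(8) = 2, q(p(3)) = q(4) = 5, q(p(4)) = q(7) = 4, q(p(5)) = q(5) = 3, q(p(6)) = q(1) = 7, q(p(7)) = q(2) = 1, q(p(8)) = q(3) = 6.
Hence pq = [8 2 5 4 3 7 1 6].

8 2 5 4 3 7 1 6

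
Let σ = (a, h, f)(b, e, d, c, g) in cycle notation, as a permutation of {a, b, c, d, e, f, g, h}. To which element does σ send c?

g

In the cycle (b, e, d, c, g), c is followed by g, so σ(c) = g.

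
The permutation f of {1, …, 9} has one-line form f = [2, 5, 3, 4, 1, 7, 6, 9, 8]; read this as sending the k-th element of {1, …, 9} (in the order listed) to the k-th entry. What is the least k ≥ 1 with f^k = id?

6

Decomposing into disjoint cycles gives cycle lengths 3, 2, 2, 1, 1.
Since disjoint cycles commute, ord(f) = lcm(3, 2, 2) = 6.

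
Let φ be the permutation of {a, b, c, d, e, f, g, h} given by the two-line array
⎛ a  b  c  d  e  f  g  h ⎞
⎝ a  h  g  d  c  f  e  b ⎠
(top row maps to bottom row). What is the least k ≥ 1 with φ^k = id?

Decomposing into disjoint cycles gives cycle lengths 3, 2, 1, 1, 1.
The order of φ is the least common multiple of its cycle lengths: lcm(3, 2) = 6.

6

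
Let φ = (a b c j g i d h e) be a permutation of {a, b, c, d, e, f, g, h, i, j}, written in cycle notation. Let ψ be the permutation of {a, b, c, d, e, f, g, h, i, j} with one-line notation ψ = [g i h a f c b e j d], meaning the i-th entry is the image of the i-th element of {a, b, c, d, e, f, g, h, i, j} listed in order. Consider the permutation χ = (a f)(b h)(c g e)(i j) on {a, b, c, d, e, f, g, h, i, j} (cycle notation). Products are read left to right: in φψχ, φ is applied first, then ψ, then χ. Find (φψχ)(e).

e

Apply the permutations in order: φ(e) = a, then ψ(a) = g, then χ(g) = e. So (φψχ)(e) = e.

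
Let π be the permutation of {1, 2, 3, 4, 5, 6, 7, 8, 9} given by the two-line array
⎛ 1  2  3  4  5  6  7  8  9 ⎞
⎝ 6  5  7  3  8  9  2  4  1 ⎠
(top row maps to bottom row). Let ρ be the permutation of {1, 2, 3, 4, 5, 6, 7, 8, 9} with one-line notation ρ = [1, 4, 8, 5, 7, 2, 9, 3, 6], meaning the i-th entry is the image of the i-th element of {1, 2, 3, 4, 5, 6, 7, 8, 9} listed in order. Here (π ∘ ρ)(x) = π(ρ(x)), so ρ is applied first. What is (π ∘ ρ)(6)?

(π ∘ ρ)(6) = π(ρ(6)). ρ(6) = 2, then π(2) = 5. So (π ∘ ρ)(6) = 5.

5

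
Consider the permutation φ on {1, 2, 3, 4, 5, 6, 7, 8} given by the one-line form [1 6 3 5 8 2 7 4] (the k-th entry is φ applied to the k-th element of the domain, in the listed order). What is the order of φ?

Decomposing into disjoint cycles gives cycle lengths 3, 2, 1, 1, 1.
The order of φ is the least common multiple of its cycle lengths: lcm(3, 2) = 6.

6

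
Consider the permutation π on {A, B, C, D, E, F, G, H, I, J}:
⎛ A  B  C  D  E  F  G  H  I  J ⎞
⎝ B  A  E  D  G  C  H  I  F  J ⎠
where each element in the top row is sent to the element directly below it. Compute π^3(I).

E

Tracing I → F → … returns to I after 6 steps, so I lies in a 6-cycle (C E G H I F).
Advancing 3 steps from I: I → F → C → E.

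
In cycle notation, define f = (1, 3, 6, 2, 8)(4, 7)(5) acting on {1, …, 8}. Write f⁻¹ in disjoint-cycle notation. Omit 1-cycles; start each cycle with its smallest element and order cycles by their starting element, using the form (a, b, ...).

If f sends a → b within a cycle, f⁻¹ sends b → a; equivalently, reverse each cycle.
Reversing each cycle of f and rotating so the smallest element leads gives (1, 8, 2, 6, 3)(4, 7).

(1, 8, 2, 6, 3)(4, 7)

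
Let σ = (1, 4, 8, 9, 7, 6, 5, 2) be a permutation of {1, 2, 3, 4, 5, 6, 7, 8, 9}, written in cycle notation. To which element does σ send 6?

In the cycle (1, 4, 8, 9, 7, 6, 5, 2), 6 is followed by 5, so σ(6) = 5.

5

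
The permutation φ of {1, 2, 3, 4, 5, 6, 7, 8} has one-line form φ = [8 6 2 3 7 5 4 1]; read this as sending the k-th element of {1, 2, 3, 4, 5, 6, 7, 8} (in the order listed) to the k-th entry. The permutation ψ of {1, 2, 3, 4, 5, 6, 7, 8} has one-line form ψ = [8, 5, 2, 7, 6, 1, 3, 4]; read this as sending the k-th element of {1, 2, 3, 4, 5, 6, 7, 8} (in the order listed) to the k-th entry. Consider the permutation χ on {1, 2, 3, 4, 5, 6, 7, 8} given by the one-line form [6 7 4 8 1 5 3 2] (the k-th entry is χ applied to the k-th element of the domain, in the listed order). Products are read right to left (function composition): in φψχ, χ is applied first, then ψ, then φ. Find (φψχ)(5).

1

(φψχ)(5) = φ(ψ(χ(5))). χ(5) = 1, then ψ(1) = 8, then φ(8) = 1, so the result is 1.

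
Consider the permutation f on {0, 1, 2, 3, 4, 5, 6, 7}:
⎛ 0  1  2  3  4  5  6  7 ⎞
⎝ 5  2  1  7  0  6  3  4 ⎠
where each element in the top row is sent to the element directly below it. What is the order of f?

The disjoint-cycle form of f has cycle lengths 6, 2.
Since disjoint cycles commute, ord(f) = lcm(6, 2) = 6.

6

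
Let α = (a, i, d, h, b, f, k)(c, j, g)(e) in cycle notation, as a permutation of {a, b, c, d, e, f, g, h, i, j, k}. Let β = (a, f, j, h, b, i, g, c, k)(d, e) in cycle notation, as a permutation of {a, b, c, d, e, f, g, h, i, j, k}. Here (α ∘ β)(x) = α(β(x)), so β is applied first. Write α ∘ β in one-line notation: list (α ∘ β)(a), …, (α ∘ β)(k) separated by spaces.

k d a e h g j f c b i

Chase each element through β then α: a → f → k; b → i → d; c → k → a; d → e → e; e → d → h; f → j → g; g → c → j; h → b → f; i → g → c; j → h → b; k → a → i.
Collecting the images, α ∘ β = [k d a e h g j f c b i].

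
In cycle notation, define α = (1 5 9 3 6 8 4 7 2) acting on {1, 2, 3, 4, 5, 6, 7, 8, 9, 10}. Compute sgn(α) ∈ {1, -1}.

1

The cycle lengths are 9, 1.
A cycle is odd iff its length is even; α has 0 even-length cycles, so sgn(α) = (−1)^0 and α is even.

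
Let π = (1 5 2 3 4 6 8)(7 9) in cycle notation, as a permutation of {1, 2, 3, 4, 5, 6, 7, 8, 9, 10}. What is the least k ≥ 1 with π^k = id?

14

The disjoint cycles have lengths 7, 2, 1.
The order of π is the least common multiple of its cycle lengths: lcm(7, 2) = 14.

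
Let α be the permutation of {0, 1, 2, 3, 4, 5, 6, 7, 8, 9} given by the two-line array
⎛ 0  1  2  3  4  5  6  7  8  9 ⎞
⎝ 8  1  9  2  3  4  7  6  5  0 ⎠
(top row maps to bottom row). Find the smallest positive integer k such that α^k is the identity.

14

Decomposing into disjoint cycles gives cycle lengths 7, 2, 1.
The order of α is the least common multiple of its cycle lengths: lcm(7, 2) = 14.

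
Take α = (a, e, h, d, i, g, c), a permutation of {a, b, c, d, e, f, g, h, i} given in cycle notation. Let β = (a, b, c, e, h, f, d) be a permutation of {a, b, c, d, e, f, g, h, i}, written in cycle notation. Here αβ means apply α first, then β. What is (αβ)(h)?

(αβ)(h) = β(α(h)). α(h) = d, then β(d) = a. So (αβ)(h) = a.

a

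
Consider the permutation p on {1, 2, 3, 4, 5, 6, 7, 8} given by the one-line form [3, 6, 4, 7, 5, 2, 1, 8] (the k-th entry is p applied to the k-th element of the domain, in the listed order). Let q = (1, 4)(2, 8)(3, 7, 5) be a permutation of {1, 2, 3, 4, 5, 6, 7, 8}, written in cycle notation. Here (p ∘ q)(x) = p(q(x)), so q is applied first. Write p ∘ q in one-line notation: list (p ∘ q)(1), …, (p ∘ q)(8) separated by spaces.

(p ∘ q)(x) = p(q(x)). Computing each image: p(q(1)) = p(4) = 7, p(q(2)) = p(8) = 8, p(q(3)) = p(7) = 1, p(q(4)) = p(1) = 3, p(q(5)) = p(3) = 4, p(q(6)) = p(6) = 2, p(q(7)) = p(5) = 5, p(q(8)) = p(2) = 6.
Hence p ∘ q = [7 8 1 3 4 2 5 6].

7 8 1 3 4 2 5 6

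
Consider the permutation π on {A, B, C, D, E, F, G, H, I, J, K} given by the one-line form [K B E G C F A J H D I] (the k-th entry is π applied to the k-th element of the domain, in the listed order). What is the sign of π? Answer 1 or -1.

-1

In disjoint-cycle form the cycle lengths are 7, 2, 1, 1.
A cycle of length ℓ contributes ℓ−1 transpositions, so π is a product of 6 + 1 = 7 transpositions — odd.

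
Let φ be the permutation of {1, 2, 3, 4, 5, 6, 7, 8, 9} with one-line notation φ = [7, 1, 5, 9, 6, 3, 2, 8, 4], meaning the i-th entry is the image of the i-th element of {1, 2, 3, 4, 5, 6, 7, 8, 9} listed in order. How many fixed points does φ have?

The fixed points (elements with φ(x) = x) are {8}, so there is 1.

1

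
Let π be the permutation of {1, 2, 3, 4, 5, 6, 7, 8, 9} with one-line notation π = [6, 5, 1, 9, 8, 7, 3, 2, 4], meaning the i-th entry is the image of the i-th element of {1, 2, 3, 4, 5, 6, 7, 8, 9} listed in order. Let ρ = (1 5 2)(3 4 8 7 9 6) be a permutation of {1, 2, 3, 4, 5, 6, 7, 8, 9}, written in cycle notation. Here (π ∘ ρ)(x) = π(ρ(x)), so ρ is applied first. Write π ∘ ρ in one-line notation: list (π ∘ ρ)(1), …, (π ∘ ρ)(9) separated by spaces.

(π ∘ ρ)(x) = π(ρ(x)). Computing each image: π(ρ(1)) = π(5) = 8, π(ρ(2)) = π(1) = 6, π(ρ(3)) = π(4) = 9, π(ρ(4)) = π(8) = 2, π(ρ(5)) = π(2) = 5, π(ρ(6)) = π(3) = 1, π(ρ(7)) = π(9) = 4, π(ρ(8)) = π(7) = 3, π(ρ(9)) = π(6) = 7.
Hence π ∘ ρ = [8 6 9 2 5 1 4 3 7].

8 6 9 2 5 1 4 3 7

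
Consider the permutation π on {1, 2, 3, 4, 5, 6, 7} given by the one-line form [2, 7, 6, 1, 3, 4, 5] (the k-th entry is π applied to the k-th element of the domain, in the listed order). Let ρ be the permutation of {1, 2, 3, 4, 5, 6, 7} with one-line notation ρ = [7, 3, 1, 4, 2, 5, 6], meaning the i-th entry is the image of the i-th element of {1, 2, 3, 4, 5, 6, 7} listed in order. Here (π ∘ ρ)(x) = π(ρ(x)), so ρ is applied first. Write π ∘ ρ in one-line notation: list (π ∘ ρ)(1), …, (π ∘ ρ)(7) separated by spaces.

(π ∘ ρ)(x) = π(ρ(x)). Computing each image: π(ρ(1)) = π(7) = 5, π(ρ(2)) = π(3) = 6, π(ρ(3)) = π(1) = 2, π(ρ(4)) = π(4) = 1, π(ρ(5)) = π(2) = 7, π(ρ(6)) = π(5) = 3, π(ρ(7)) = π(6) = 4.
Hence π ∘ ρ = [5 6 2 1 7 3 4].

5 6 2 1 7 3 4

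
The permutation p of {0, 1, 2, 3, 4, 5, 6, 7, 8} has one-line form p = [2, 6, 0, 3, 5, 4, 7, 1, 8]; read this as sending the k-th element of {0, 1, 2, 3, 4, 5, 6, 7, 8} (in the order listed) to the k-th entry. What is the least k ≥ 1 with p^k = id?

6

Decomposing into disjoint cycles gives cycle lengths 3, 2, 2, 1, 1.
The order of p is the least common multiple of its cycle lengths: lcm(3, 2, 2) = 6.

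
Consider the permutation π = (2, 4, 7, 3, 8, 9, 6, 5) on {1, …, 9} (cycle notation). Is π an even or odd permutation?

odd

The cycle lengths are 8, 1.
A cycle is odd iff its length is even; π has 1 even-length cycle, so sgn(π) = (−1)^1 and π is odd.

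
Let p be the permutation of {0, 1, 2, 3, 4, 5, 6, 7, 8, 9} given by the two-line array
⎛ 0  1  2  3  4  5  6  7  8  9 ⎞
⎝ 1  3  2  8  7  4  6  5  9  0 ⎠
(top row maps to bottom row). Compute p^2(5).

7

Tracing 5 → 4 → … returns to 5 after 3 steps, so 5 lies in a 3-cycle (4, 7, 5).
Advancing 2 steps from 5: 5 → 4 → 7.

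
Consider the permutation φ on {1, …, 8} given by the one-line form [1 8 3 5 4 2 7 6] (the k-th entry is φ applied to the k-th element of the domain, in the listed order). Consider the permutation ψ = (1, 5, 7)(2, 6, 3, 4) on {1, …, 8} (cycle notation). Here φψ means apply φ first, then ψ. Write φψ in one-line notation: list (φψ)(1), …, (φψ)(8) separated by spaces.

(φψ)(x) = ψ(φ(x)). Computing each image: ψ(φ(1)) = ψ(1) = 5, ψ(φ(2)) = ψ(8) = 8, ψ(φ(3)) = ψ(3) = 4, ψ(φ(4)) = ψ(5) = 7, ψ(φ(5)) = ψ(4) = 2, ψ(φ(6)) = ψ(2) = 6, ψ(φ(7)) = ψ(7) = 1, ψ(φ(8)) = ψ(6) = 3.
Hence φψ = [5 8 4 7 2 6 1 3].

5 8 4 7 2 6 1 3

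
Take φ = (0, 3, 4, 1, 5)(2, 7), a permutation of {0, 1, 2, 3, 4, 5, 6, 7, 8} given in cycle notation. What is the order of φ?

10

The disjoint cycles have lengths 5, 2, 1, 1.
Since disjoint cycles commute, ord(φ) = lcm(5, 2) = 10.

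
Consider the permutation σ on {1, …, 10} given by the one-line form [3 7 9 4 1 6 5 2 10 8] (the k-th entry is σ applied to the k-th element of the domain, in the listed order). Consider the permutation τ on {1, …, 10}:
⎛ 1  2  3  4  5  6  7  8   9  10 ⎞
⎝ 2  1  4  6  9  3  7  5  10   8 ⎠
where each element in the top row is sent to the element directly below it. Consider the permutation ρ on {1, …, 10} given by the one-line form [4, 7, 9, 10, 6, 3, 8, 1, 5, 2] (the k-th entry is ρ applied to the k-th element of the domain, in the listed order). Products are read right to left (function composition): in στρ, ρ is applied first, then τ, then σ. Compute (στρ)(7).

1

(στρ)(7) = σ(τ(ρ(7))). ρ(7) = 8, then τ(8) = 5, then σ(5) = 1, so the result is 1.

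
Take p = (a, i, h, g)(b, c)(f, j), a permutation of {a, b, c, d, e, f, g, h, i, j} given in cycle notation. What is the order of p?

4

The disjoint cycles have lengths 4, 2, 2, 1, 1.
The order of p is the least common multiple of its cycle lengths: lcm(4, 2, 2) = 4.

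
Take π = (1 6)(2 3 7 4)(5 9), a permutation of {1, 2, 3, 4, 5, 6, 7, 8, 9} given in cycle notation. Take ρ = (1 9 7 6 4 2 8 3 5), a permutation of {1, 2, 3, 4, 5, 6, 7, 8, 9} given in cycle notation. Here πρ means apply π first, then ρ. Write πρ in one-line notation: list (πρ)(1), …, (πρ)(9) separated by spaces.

4 5 6 8 7 9 2 3 1

(πρ)(x) = ρ(π(x)). Computing each image: ρ(π(1)) = ρ(6) = 4, ρ(π(2)) = ρ(3) = 5, ρ(π(3)) = ρ(7) = 6, ρ(π(4)) = ρ(2) = 8, ρ(π(5)) = ρ(9) = 7, ρ(π(6)) = ρ(1) = 9, ρ(π(7)) = ρ(4) = 2, ρ(π(8)) = ρ(8) = 3, ρ(π(9)) = ρ(5) = 1.
Hence πρ = [4 5 6 8 7 9 2 3 1].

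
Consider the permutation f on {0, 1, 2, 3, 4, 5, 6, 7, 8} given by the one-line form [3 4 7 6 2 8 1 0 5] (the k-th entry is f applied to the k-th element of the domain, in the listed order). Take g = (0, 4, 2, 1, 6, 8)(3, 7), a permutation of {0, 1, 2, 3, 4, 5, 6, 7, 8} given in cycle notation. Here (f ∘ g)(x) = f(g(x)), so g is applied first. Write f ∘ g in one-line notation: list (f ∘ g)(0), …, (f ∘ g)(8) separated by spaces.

2 1 4 0 7 8 5 6 3

For each element, apply g then f: 0 → 4 → 2; 1 → 6 → 1; 2 → 1 → 4; 3 → 7 → 0; 4 → 2 → 7; 5 → 5 → 8; 6 → 8 → 5; 7 → 3 → 6; 8 → 0 → 3.
Collecting the images, f ∘ g = [2 1 4 0 7 8 5 6 3].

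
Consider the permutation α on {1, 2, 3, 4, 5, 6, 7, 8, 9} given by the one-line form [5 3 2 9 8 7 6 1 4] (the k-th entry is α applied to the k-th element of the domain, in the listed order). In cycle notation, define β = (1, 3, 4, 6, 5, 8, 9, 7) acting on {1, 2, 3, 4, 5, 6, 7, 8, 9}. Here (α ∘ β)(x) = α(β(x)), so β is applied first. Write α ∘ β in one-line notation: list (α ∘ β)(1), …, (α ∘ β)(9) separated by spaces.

Chase each element through β then α: 1 → 3 → 2; 2 → 2 → 3; 3 → 4 → 9; 4 → 6 → 7; 5 → 8 → 1; 6 → 5 → 8; 7 → 1 → 5; 8 → 9 → 4; 9 → 7 → 6.
Collecting the images, α ∘ β = [2 3 9 7 1 8 5 4 6].

2 3 9 7 1 8 5 4 6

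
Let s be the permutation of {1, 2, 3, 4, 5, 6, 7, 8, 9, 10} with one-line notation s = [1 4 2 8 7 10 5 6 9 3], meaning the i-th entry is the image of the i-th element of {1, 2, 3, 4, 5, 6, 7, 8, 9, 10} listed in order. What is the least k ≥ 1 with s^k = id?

6

The disjoint-cycle form of s has cycle lengths 6, 2, 1, 1.
The order of s is the least common multiple of its cycle lengths: lcm(6, 2) = 6.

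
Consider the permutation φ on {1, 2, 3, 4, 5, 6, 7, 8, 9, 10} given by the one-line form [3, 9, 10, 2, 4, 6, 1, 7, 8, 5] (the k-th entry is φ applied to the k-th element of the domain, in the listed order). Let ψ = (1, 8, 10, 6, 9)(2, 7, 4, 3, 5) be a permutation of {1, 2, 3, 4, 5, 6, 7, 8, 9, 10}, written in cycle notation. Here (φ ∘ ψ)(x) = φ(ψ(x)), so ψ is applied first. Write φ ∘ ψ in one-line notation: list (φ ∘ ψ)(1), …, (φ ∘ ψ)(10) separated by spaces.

For each element, apply ψ then φ: 1 → 8 → 7; 2 → 7 → 1; 3 → 5 → 4; 4 → 3 → 10; 5 → 2 → 9; 6 → 9 → 8; 7 → 4 → 2; 8 → 10 → 5; 9 → 1 → 3; 10 → 6 → 6.
So φ ∘ ψ in one-line form is 7 1 4 10 9 8 2 5 3 6.

7 1 4 10 9 8 2 5 3 6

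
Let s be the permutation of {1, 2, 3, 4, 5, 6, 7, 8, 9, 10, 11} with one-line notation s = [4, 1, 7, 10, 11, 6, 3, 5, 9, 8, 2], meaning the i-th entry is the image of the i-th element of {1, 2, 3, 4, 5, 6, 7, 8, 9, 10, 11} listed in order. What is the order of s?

The disjoint-cycle form of s has cycle lengths 7, 2, 1, 1.
Since disjoint cycles commute, ord(s) = lcm(7, 2) = 14.

14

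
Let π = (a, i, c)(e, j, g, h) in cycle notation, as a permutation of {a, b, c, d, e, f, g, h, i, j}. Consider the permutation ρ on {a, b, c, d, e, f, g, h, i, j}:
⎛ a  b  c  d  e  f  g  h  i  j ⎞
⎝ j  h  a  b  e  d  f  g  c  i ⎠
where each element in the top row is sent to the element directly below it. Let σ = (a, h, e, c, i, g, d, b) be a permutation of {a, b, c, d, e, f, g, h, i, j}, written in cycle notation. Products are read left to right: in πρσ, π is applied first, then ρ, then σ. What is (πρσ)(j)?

(πρσ)(j) = σ(ρ(π(j))). π(j) = g, then ρ(g) = f, then σ(f) = f, so the result is f.

f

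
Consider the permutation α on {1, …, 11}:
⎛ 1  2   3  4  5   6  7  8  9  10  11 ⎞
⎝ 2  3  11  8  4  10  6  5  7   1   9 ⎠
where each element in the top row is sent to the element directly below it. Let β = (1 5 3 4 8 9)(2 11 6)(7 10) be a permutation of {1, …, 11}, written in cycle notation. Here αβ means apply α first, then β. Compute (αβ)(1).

First apply α: α(1) = 2, then β(2) = 11. Thus (αβ)(1) = 11.

11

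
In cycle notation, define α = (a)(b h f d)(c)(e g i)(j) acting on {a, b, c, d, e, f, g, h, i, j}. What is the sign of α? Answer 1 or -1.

The cycle lengths are 4, 3, 1, 1, 1.
A cycle is odd iff its length is even; α has 1 even-length cycle, so sgn(α) = (−1)^1 and α is odd.

-1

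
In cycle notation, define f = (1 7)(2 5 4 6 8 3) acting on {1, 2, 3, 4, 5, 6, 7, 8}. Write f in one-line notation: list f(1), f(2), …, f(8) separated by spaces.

7 5 2 6 4 8 1 3

Reading each image from the cycles: 1→7, 2→5, 3→2, 4→6, 5→4, 6→8, 7→1, 8→3.
So the one-line form is 7 5 2 6 4 8 1 3.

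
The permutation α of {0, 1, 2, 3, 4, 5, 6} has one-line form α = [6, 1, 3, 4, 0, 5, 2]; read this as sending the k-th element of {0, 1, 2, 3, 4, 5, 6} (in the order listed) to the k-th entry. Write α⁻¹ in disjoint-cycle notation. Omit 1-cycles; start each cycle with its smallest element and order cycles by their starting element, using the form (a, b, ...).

The cycle decomposition of α is (0, 6, 2, 3, 4).
The inverse reverses every cycle; in canonical form, α⁻¹ = (0, 4, 3, 2, 6).

(0, 4, 3, 2, 6)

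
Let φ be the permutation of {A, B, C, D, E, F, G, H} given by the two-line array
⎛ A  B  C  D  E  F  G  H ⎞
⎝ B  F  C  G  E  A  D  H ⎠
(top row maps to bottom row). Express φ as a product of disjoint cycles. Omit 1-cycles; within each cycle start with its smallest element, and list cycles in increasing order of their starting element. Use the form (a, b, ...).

(A, B, F)(D, G)

Iterating φ from A gives A → B → F → A; that is the 3-cycle (A, B, F).
Repeating from the next unused element and collecting all non-trivial cycles gives (A, B, F)(D, G).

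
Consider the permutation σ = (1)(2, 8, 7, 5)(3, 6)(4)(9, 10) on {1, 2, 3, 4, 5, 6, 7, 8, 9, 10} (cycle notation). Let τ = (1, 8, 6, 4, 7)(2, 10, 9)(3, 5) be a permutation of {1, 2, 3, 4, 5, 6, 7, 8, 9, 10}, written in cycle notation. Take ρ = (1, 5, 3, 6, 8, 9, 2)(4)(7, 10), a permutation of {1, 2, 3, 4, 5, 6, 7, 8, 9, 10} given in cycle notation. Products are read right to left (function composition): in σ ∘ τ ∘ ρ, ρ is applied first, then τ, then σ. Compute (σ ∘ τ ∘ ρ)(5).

2

Apply the permutations in order: ρ(5) = 3, then τ(3) = 5, then σ(5) = 2. So (σ ∘ τ ∘ ρ)(5) = 2.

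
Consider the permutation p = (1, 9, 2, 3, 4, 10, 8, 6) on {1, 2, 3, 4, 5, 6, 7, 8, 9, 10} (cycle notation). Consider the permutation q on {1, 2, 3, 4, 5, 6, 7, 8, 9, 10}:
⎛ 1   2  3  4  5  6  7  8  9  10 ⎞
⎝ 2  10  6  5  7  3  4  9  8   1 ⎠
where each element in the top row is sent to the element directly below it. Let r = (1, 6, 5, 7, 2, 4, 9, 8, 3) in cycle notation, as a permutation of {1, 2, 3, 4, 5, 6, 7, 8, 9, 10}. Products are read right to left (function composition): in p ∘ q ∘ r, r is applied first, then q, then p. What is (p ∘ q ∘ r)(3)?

Chase 3: r(3) = 1; q(1) = 2; p(2) = 3. Hence (p ∘ q ∘ r)(3) = 3.

3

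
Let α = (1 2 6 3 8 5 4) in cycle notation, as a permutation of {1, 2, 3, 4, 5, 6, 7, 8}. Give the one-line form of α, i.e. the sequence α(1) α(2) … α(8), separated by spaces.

Image by image: 1→2, 2→6, 3→8, 4→1, 5→4, 6→3, 7→7, 8→5.
Listing these in domain order gives 2 6 8 1 4 3 7 5.

2 6 8 1 4 3 7 5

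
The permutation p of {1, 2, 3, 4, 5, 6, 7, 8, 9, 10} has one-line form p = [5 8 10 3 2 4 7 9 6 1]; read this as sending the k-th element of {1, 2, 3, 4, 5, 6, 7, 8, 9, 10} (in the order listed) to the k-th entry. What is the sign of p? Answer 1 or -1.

1

In disjoint-cycle form the cycle lengths are 9, 1.
A cycle of length ℓ contributes ℓ−1 transpositions, so p is a product of 8 transpositions — even.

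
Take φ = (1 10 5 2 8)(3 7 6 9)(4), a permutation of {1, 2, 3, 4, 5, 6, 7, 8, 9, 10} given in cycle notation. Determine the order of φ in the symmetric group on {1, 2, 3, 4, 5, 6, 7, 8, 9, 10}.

20

The cycle type of φ is (5, 4, 1).
Since disjoint cycles commute, ord(φ) = lcm(5, 4) = 20.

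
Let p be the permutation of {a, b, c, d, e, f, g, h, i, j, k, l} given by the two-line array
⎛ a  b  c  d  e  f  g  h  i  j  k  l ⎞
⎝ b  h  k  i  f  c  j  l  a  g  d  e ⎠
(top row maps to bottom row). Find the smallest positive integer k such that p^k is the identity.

10

Decomposing into disjoint cycles gives cycle lengths 10, 2.
Since disjoint cycles commute, ord(p) = lcm(10, 2) = 10.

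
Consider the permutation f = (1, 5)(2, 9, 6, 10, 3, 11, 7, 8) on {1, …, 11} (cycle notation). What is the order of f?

The disjoint cycles have lengths 8, 2, 1.
The order of f is the least common multiple of its cycle lengths: lcm(8, 2) = 8.

8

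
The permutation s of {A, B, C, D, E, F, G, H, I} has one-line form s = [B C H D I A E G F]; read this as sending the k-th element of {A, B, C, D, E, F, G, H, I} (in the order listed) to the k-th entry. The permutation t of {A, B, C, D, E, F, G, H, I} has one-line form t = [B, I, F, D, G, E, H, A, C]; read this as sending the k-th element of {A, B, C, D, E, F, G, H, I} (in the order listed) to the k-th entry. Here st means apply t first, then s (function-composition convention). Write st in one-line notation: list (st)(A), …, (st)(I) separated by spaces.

C F A D E I G B H

For each element, apply t then s: A → B → C; B → I → F; C → F → A; D → D → D; E → G → E; F → E → I; G → H → G; H → A → B; I → C → H.
So st in one-line form is C F A D E I G B H.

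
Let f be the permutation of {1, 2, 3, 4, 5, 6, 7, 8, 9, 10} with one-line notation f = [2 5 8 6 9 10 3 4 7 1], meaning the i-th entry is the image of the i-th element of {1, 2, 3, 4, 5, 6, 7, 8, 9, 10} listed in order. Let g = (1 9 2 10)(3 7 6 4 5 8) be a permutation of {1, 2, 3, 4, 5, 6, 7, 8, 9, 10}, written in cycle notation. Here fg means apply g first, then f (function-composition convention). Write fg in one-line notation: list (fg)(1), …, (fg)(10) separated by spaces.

For each element, apply g then f: 1 → 9 → 7; 2 → 10 → 1; 3 → 7 → 3; 4 → 5 → 9; 5 → 8 → 4; 6 → 4 → 6; 7 → 6 → 10; 8 → 3 → 8; 9 → 2 → 5; 10 → 1 → 2.
Collecting the images, fg = [7 1 3 9 4 6 10 8 5 2].

7 1 3 9 4 6 10 8 5 2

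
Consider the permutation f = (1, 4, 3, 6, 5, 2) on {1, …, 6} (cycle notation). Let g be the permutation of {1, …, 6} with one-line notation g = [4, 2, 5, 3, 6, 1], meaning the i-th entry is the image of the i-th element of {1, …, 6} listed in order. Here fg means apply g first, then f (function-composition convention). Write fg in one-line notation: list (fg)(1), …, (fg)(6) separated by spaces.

For each element, apply g then f: 1 → 4 → 3; 2 → 2 → 1; 3 → 5 → 2; 4 → 3 → 6; 5 → 6 → 5; 6 → 1 → 4.
So fg in one-line form is 3 1 2 6 5 4.

3 1 2 6 5 4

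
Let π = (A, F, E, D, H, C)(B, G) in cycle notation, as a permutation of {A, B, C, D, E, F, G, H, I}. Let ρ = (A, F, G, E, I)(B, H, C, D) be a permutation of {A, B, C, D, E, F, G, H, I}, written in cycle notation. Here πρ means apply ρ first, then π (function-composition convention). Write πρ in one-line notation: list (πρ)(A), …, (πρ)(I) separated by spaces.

E C H G I B D A F

(πρ)(x) = π(ρ(x)). Computing each image: π(ρ(A)) = π(F) = E, π(ρ(B)) = π(H) = C, π(ρ(C)) = π(D) = H, π(ρ(D)) = π(B) = G, π(ρ(E)) = π(I) = I, π(ρ(F)) = π(G) = B, π(ρ(G)) = π(E) = D, π(ρ(H)) = π(C) = A, π(ρ(I)) = π(A) = F.
Hence πρ = [E C H G I B D A F].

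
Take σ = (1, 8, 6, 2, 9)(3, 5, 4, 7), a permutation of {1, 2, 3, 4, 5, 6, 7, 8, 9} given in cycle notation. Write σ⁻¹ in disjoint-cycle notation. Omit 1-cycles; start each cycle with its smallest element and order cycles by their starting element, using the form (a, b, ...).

(1, 9, 2, 6, 8)(3, 7, 4, 5)

Inverting a permutation written in cycle notation just reverses the order within every cycle.
Reversing each cycle of σ and rotating so the smallest element leads gives (1, 9, 2, 6, 8)(3, 7, 4, 5).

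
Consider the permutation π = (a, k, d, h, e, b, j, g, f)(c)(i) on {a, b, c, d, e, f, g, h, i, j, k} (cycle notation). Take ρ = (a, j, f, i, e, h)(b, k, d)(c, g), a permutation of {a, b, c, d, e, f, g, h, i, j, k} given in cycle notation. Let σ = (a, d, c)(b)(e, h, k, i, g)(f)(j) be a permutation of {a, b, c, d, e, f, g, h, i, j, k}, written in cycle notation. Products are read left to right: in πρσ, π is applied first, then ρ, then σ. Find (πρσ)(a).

Chase a: π(a) = k; ρ(k) = d; σ(d) = c. Hence (πρσ)(a) = c.

c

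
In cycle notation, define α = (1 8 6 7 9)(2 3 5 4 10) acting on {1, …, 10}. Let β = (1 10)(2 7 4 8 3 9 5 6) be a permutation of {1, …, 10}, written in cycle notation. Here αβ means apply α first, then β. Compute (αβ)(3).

6

(αβ)(3) = β(α(3)). α(3) = 5, then β(5) = 6. So (αβ)(3) = 6.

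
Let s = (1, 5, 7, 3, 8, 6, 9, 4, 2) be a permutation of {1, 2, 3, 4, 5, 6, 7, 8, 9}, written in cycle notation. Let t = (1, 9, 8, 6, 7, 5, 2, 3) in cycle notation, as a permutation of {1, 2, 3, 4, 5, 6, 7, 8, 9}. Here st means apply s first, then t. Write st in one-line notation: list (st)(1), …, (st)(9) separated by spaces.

(st)(x) = t(s(x)). Computing each image: t(s(1)) = t(5) = 2, t(s(2)) = t(1) = 9, t(s(3)) = t(8) = 6, t(s(4)) = t(2) = 3, t(s(5)) = t(7) = 5, t(s(6)) = t(9) = 8, t(s(7)) = t(3) = 1, t(s(8)) = t(6) = 7, t(s(9)) = t(4) = 4.
Hence st = [2 9 6 3 5 8 1 7 4].

2 9 6 3 5 8 1 7 4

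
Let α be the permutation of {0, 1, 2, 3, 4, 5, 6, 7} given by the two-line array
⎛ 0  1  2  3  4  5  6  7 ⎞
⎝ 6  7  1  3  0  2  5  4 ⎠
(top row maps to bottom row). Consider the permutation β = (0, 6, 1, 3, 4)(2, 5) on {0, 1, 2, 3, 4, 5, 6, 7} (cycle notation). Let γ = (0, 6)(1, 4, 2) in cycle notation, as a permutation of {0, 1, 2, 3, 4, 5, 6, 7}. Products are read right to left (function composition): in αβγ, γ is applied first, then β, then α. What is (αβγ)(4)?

2

(αβγ)(4) = α(β(γ(4))). γ(4) = 2, then β(2) = 5, then α(5) = 2, so the result is 2.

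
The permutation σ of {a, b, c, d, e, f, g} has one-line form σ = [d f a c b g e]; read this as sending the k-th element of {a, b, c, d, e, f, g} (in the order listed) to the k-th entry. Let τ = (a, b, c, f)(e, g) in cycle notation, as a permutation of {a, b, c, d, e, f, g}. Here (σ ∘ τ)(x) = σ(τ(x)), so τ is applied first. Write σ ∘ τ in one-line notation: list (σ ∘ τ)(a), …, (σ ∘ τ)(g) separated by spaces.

f a g c e d b

(σ ∘ τ)(x) = σ(τ(x)). Computing each image: σ(τ(a)) = σ(b) = f, σ(τ(b)) = σ(c) = a, σ(τ(c)) = σ(f) = g, σ(τ(d)) = σ(d) = c, σ(τ(e)) = σ(g) = e, σ(τ(f)) = σ(a) = d, σ(τ(g)) = σ(e) = b.
Hence σ ∘ τ = [f a g c e d b].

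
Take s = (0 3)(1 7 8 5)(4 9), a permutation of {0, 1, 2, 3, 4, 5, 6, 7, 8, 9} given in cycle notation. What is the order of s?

4

The disjoint cycles have lengths 4, 2, 2, 1, 1.
The order of s is the least common multiple of its cycle lengths: lcm(4, 2, 2) = 4.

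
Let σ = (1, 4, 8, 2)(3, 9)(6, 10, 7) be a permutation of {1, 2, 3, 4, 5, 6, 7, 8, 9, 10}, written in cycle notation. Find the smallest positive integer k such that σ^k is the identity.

12

The disjoint cycles have lengths 4, 3, 2, 1.
The order is lcm(4, 3, 2) = 12.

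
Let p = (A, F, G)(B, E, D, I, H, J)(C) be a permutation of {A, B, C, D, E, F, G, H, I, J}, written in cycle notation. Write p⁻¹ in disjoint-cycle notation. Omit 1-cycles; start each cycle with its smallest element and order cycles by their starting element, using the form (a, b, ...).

If p sends a → b within a cycle, p⁻¹ sends b → a; equivalently, reverse each cycle.
After reversing and putting each cycle's least element first, p⁻¹ = (A, G, F)(B, J, H, I, D, E).

(A, G, F)(B, J, H, I, D, E)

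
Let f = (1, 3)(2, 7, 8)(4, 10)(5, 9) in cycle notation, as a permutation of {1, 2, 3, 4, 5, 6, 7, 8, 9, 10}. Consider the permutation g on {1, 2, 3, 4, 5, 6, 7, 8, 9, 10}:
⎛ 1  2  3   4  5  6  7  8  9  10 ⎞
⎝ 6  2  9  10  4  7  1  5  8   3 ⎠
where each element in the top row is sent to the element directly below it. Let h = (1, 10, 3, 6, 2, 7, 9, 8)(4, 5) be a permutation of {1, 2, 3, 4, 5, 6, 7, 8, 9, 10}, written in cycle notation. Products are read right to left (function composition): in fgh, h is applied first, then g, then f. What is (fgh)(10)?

5

Chase 10: h(10) = 3; g(3) = 9; f(9) = 5. Hence (fgh)(10) = 5.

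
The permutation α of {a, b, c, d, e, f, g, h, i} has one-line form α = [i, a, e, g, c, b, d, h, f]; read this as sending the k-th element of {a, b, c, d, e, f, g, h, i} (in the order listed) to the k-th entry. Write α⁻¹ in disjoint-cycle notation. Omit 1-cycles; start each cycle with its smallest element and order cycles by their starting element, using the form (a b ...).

(a b f i)(c e)(d g)

The cycle decomposition of α is (a i f b)(c e)(d g).
Reversing each cycle (and rotating so the smallest element leads) gives α⁻¹ = (a b f i)(c e)(d g).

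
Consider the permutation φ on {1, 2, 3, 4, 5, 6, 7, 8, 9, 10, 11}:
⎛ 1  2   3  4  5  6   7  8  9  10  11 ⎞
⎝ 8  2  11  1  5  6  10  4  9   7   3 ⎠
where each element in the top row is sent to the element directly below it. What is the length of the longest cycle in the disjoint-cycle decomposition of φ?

Decomposing into disjoint cycles gives (1, 8, 4)(3, 11)(7, 10); the longest has length 3.

3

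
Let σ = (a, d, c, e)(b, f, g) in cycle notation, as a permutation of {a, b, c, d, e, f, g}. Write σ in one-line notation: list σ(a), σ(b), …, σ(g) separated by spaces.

Reading each image from the cycles: a↦d, b↦f, c↦e, d↦c, e↦a, f↦g, g↦b.
So the one-line form is d f e c a g b.

d f e c a g b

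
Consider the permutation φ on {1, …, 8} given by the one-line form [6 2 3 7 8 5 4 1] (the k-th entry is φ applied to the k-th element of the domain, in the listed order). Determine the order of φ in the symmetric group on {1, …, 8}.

Writing φ as disjoint cycles, the cycle lengths are 4, 2, 1, 1.
Since disjoint cycles commute, ord(φ) = lcm(4, 2) = 4.

4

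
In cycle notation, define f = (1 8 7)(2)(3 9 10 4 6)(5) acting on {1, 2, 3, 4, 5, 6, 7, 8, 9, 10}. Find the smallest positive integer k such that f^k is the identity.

15

The cycle type of f is (5, 3, 1, 1).
The order of f is the least common multiple of its cycle lengths: lcm(5, 3) = 15.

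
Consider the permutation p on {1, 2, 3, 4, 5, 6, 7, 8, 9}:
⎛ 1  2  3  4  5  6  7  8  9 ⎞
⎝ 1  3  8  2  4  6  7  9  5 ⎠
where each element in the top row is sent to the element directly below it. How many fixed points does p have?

3

The fixed points (elements with p(x) = x) are {1, 6, 7}, so there are 3.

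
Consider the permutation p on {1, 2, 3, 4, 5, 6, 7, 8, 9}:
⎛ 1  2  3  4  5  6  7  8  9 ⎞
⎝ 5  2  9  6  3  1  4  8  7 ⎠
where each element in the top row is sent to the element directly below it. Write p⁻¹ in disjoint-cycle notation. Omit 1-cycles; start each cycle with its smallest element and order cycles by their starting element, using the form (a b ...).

(1 6 4 7 9 3 5)

The cycle decomposition of p is (1 5 3 9 7 4 6).
The inverse reverses every cycle; in canonical form, p⁻¹ = (1 6 4 7 9 3 5).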